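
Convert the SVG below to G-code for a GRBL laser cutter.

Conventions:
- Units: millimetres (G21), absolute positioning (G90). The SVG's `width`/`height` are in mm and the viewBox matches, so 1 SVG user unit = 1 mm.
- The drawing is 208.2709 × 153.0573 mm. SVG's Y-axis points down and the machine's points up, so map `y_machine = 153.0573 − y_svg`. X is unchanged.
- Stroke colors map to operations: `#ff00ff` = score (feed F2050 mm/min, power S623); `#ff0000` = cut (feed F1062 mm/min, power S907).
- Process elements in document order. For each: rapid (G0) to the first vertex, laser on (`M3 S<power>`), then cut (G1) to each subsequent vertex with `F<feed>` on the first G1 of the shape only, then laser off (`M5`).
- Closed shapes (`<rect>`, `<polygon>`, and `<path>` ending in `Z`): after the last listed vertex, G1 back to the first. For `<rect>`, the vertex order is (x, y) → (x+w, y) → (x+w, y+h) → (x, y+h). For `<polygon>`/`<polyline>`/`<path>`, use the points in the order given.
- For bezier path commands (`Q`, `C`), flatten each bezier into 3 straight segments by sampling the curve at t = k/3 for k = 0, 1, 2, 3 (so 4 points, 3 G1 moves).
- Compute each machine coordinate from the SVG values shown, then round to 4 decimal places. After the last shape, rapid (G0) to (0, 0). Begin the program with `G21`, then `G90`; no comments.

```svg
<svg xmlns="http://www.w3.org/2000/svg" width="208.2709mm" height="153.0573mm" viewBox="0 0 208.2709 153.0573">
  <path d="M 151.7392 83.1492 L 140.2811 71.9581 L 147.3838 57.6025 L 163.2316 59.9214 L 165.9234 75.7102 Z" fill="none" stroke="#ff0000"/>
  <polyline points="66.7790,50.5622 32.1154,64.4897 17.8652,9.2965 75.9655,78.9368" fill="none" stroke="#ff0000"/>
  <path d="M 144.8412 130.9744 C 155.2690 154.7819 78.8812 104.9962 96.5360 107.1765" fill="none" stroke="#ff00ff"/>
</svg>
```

G21
G90
G0 X151.7392 Y69.9081
M3 S907
G1 X140.2811 Y81.0992 F1062
G1 X147.3838 Y95.4548
G1 X163.2316 Y93.1359
G1 X165.9234 Y77.3471
G1 X151.7392 Y69.9081
M5
G0 X66.7790 Y102.4951
M3 S907
G1 X32.1154 Y88.5676 F1062
G1 X17.8652 Y143.7608
G1 X75.9655 Y74.1205
M5
G0 X144.8412 Y22.0829
M3 S623
G1 X133.0289 Y18.1561 F2050
G1 X103.5303 Y35.3894
G1 X96.5360 Y45.8808
M5
G0 X0.0000 Y0.0000

viewBox `0 0 208.2709 153.0573` with mm width/height → 1 unit = 1 mm. Flip: y_m = 153.0573 − y_svg.

**Shape 1** — `<path>` regular polygon, stroke `#ff0000` → cut (S907, F1062). Machine vertices: (151.7392,69.9081) → (140.2811,81.0992) → (147.3838,95.4548) → (163.2316,93.1359) → (165.9234,77.3471) → (151.7392,69.9081). Closed: final G1 returns to the first vertex.

**Shape 2** — `<polyline>` open polyline, stroke `#ff0000` → cut (S907, F1062). Machine vertices: (66.7790,102.4951) → (32.1154,88.5676) → (17.8652,143.7608) → (75.9655,74.1205). Open path.

**Shape 3** — `<path>` cubic bezier, stroke `#ff00ff` → score (S623, F2050). Control points (SVG): P0=(144.8412,130.9744), P1=(155.2690,154.7819), P2=(78.8812,104.9962), P3=(96.5360,107.1765); sampled at t=k/3. Machine vertices: (144.8412,22.0829) → (133.0289,18.1561) → (103.5303,35.3894) → (96.5360,45.8808). Open path.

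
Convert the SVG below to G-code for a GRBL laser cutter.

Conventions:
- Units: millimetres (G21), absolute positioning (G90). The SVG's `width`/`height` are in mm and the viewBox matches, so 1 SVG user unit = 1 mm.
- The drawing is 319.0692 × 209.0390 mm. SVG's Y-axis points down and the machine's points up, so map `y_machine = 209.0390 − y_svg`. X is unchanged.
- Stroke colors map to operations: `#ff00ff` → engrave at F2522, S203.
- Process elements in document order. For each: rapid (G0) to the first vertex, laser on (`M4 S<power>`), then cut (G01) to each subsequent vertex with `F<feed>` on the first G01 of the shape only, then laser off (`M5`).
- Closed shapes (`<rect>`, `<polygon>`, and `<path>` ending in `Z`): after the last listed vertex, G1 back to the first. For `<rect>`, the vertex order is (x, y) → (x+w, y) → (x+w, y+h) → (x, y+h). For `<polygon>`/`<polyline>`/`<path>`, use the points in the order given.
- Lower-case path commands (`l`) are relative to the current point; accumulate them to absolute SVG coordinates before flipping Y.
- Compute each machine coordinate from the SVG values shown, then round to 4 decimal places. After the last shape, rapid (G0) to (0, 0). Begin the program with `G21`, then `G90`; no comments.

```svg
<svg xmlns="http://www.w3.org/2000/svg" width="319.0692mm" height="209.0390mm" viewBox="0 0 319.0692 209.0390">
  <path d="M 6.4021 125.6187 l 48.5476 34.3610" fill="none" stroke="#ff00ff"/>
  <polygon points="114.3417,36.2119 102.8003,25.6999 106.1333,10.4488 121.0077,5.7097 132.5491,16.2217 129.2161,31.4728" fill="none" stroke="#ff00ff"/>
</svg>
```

G21
G90
G0 X6.4021 Y83.4203
M4 S203
G01 X54.9497 Y49.0593 F2522
M5
G0 X114.3417 Y172.8271
M4 S203
G01 X102.8003 Y183.3391 F2522
G01 X106.1333 Y198.5902
G01 X121.0077 Y203.3293
G01 X132.5491 Y192.8173
G01 X129.2161 Y177.5662
G01 X114.3417 Y172.8271
M5
G0 X0.0000 Y0.0000

Since the viewBox matches the mm dimensions, user units are millimetres directly. The only transform is the Y-flip y_m = 209.0390 − y_svg.

Shape 1 is a line segment drawn with `<path>`. Its stroke #ff00ff means engrave at S203, F2522. After flipping Y the toolpath is (6.4021,83.4203) → (54.9497,49.0593).

Shape 2 is a regular polygon drawn with `<polygon>`. Its stroke #ff00ff means engrave at S203, F2522. After flipping Y the toolpath is (114.3417,172.8271) → (102.8003,183.3391) → (106.1333,198.5902) → (121.0077,203.3293) → (132.5491,192.8173) → (129.2161,177.5662) → (114.3417,172.8271), returning to the start.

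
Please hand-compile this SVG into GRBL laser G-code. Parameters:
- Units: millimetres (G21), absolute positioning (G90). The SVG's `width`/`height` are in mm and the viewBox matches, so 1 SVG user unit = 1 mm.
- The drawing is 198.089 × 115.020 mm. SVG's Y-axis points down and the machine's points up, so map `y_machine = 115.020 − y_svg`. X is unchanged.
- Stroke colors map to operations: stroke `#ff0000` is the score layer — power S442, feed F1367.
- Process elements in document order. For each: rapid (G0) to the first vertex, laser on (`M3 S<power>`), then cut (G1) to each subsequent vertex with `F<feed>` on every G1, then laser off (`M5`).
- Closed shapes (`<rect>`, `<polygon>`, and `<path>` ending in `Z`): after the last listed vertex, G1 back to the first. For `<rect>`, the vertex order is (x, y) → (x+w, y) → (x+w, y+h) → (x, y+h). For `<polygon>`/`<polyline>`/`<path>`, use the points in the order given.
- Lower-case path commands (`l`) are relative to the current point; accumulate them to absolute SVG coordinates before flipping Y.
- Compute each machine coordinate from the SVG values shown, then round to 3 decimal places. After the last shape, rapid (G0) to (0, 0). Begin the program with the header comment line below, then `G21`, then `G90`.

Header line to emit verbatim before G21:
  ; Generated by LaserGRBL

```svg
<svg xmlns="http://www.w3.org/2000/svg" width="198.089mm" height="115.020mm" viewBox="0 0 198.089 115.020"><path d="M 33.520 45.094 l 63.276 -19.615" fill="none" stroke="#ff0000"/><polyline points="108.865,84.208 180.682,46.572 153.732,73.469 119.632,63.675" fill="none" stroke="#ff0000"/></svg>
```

; Generated by LaserGRBL
G21
G90
G0 X33.520 Y69.926
M3 S442
G1 X96.796 Y89.541 F1367
M5
G0 X108.865 Y30.812
M3 S442
G1 X180.682 Y68.448 F1367
G1 X153.732 Y41.551 F1367
G1 X119.632 Y51.345 F1367
M5
G0 X0.000 Y0.000

1 u = 1 mm; y_m = 115.020 − y.

[1] `<path>` line segment, #ff0000→score S442 F1367: (33.520,69.926) → (96.796,89.541)

[2] `<polyline>` open polyline, #ff0000→score S442 F1367: (108.865,30.812) → (180.682,68.448) → (153.732,41.551) → (119.632,51.345)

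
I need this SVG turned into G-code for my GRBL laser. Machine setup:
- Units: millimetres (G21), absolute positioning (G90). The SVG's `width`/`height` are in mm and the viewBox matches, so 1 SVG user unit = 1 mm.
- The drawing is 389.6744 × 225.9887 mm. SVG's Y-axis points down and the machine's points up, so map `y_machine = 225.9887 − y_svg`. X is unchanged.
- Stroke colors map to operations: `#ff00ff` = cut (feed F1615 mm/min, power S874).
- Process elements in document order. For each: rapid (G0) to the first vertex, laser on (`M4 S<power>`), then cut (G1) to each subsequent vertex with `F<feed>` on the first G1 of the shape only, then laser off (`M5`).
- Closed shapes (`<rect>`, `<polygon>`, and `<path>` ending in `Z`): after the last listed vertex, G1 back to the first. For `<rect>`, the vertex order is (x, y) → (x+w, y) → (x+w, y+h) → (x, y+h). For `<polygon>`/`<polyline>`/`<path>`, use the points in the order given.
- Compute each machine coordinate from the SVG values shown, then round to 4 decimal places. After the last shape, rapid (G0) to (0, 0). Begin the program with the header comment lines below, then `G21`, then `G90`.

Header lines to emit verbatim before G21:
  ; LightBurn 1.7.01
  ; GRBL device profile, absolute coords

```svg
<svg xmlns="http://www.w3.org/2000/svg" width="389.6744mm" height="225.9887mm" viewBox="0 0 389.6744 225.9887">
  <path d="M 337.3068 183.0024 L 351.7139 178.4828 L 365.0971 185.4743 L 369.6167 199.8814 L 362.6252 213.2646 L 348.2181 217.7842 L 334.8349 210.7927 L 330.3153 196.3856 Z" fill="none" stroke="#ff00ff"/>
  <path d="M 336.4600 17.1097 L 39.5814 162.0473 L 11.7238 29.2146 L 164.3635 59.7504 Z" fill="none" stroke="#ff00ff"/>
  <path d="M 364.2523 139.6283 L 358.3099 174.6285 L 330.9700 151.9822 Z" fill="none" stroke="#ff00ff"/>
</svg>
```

1 u = 1 mm; y_m = 225.9887 − y.

[1] `<path>` regular polygon, #ff00ff→cut S874 F1615: (337.3068,42.9863) → (351.7139,47.5059) → (365.0971,40.5144) → (369.6167,26.1073) → (362.6252,12.7241) → (348.2181,8.2045) → (334.8349,15.1960) → (330.3153,29.6031) → (337.3068,42.9863) (closed)

[2] `<path>` closed polygon, #ff00ff→cut S874 F1615: (336.4600,208.8790) → (39.5814,63.9414) → (11.7238,196.7741) → (164.3635,166.2383) → (336.4600,208.8790) (closed)

[3] `<path>` regular polygon, #ff00ff→cut S874 F1615: (364.2523,86.3604) → (358.3099,51.3602) → (330.9700,74.0065) → (364.2523,86.3604) (closed)

; LightBurn 1.7.01
; GRBL device profile, absolute coords
G21
G90
G0 X337.3068 Y42.9863
M4 S874
G1 X351.7139 Y47.5059 F1615
G1 X365.0971 Y40.5144
G1 X369.6167 Y26.1073
G1 X362.6252 Y12.7241
G1 X348.2181 Y8.2045
G1 X334.8349 Y15.1960
G1 X330.3153 Y29.6031
G1 X337.3068 Y42.9863
M5
G0 X336.4600 Y208.8790
M4 S874
G1 X39.5814 Y63.9414 F1615
G1 X11.7238 Y196.7741
G1 X164.3635 Y166.2383
G1 X336.4600 Y208.8790
M5
G0 X364.2523 Y86.3604
M4 S874
G1 X358.3099 Y51.3602 F1615
G1 X330.9700 Y74.0065
G1 X364.2523 Y86.3604
M5
G0 X0.0000 Y0.0000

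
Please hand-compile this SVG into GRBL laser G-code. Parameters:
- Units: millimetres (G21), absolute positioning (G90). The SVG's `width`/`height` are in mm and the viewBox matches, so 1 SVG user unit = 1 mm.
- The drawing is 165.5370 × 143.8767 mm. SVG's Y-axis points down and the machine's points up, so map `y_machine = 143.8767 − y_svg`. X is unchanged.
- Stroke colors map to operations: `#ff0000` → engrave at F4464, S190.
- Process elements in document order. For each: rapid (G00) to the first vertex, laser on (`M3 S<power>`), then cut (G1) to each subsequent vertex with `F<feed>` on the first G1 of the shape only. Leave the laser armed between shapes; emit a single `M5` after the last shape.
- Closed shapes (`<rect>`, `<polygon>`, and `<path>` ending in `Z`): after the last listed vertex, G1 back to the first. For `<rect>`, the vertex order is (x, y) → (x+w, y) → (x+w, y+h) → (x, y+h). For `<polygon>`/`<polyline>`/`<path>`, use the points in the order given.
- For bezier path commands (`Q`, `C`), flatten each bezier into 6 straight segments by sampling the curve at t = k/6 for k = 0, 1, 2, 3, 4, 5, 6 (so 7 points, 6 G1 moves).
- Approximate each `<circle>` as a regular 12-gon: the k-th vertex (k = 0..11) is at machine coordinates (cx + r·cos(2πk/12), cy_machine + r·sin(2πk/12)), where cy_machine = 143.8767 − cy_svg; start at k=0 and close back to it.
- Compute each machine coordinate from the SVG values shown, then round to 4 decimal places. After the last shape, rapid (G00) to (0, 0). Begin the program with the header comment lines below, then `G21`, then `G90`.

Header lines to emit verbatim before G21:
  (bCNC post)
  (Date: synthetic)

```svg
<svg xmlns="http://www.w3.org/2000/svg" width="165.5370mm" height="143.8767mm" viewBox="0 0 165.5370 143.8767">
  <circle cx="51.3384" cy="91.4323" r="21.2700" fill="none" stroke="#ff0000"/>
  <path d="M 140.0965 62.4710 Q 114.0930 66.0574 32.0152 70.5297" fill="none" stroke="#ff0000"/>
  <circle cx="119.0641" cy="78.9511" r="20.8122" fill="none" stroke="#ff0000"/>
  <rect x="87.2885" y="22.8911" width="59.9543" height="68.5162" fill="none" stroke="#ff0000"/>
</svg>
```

1 u = 1 mm; y_m = 143.8767 − y.

[1] `<circle>` circle, #ff0000→engrave S190 F4464: (72.6084,52.4444) → (69.7588,63.0794) → (61.9734,70.8648) → (51.3384,73.7144) → (40.7034,70.8648) → (32.9180,63.0794) → (30.0684,52.4444) → (32.9180,41.8094) → (40.7034,34.0240) → (51.3384,31.1744) → (61.9734,34.0240) → (69.7588,41.8094) → (72.6084,52.4444) (closed)

[2] `<path>` quadratic bezier, #ff0000→engrave S190 F4464: (140.0965,81.4057) → (129.8710,80.1856) → (116.5304,78.9163) → (100.0744,77.5978) → (80.5033,76.2301) → (57.8168,74.8132) → (32.0152,73.3470)

[3] `<circle>` circle, #ff0000→engrave S190 F4464: (139.8763,64.9256) → (137.0880,75.3317) → (129.4702,82.9495) → (119.0641,85.7378) → (108.6580,82.9495) → (101.0402,75.3317) → (98.2519,64.9256) → (101.0402,54.5195) → (108.6580,46.9017) → (119.0641,44.1134) → (129.4702,46.9017) → (137.0880,54.5195) → (139.8763,64.9256) (closed)

[4] `<rect>` rectangle, #ff0000→engrave S190 F4464: (87.2885,120.9856) → (147.2428,120.9856) → (147.2428,52.4694) → (87.2885,52.4694) → (87.2885,120.9856) (closed)

(bCNC post)
(Date: synthetic)
G21
G90
G00 X72.6084 Y52.4444
M3 S190
G1 X69.7588 Y63.0794 F4464
G1 X61.9734 Y70.8648
G1 X51.3384 Y73.7144
G1 X40.7034 Y70.8648
G1 X32.9180 Y63.0794
G1 X30.0684 Y52.4444
G1 X32.9180 Y41.8094
G1 X40.7034 Y34.0240
G1 X51.3384 Y31.1744
G1 X61.9734 Y34.0240
G1 X69.7588 Y41.8094
G1 X72.6084 Y52.4444
G00 X140.0965 Y81.4057
M3 S190
G1 X129.8710 Y80.1856 F4464
G1 X116.5304 Y78.9163
G1 X100.0744 Y77.5978
G1 X80.5033 Y76.2301
G1 X57.8168 Y74.8132
G1 X32.0152 Y73.3470
G00 X139.8763 Y64.9256
M3 S190
G1 X137.0880 Y75.3317 F4464
G1 X129.4702 Y82.9495
G1 X119.0641 Y85.7378
G1 X108.6580 Y82.9495
G1 X101.0402 Y75.3317
G1 X98.2519 Y64.9256
G1 X101.0402 Y54.5195
G1 X108.6580 Y46.9017
G1 X119.0641 Y44.1134
G1 X129.4702 Y46.9017
G1 X137.0880 Y54.5195
G1 X139.8763 Y64.9256
G00 X87.2885 Y120.9856
M3 S190
G1 X147.2428 Y120.9856 F4464
G1 X147.2428 Y52.4694
G1 X87.2885 Y52.4694
G1 X87.2885 Y120.9856
M5
G00 X0.0000 Y0.0000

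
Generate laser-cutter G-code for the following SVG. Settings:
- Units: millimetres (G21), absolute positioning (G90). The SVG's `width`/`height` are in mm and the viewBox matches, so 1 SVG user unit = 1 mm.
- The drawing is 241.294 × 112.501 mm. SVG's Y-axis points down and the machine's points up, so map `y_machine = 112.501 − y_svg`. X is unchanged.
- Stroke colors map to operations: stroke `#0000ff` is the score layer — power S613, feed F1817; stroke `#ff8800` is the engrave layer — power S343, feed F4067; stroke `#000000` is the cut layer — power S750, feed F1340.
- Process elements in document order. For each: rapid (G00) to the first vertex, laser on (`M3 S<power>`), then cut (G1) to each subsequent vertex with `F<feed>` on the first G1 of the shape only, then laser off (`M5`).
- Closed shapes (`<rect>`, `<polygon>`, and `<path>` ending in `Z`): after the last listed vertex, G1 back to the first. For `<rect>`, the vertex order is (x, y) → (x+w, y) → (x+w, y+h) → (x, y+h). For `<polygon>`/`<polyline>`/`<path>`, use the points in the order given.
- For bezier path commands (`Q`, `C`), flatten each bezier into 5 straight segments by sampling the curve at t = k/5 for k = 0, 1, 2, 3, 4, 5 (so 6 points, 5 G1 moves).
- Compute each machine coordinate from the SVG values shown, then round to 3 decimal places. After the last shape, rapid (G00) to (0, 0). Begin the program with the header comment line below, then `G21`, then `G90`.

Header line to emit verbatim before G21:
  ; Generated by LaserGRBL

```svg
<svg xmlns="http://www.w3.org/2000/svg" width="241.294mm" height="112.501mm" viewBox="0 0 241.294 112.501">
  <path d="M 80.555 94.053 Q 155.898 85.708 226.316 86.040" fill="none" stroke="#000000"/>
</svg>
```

; Generated by LaserGRBL
G21
G90
G00 X80.555 Y18.448
M3 S750
G1 X110.495 Y21.439 F1340
G1 X140.041 Y23.736
G1 X169.194 Y25.338
G1 X197.952 Y26.247
G1 X226.316 Y26.461
M5
G00 X0.000 Y0.000

1 u = 1 mm; y_m = 112.501 − y.

[1] `<path>` quadratic bezier, #000000→cut S750 F1340: (80.555,18.448) → (110.495,21.439) → (140.041,23.736) → (169.194,25.338) → (197.952,26.247) → (226.316,26.461)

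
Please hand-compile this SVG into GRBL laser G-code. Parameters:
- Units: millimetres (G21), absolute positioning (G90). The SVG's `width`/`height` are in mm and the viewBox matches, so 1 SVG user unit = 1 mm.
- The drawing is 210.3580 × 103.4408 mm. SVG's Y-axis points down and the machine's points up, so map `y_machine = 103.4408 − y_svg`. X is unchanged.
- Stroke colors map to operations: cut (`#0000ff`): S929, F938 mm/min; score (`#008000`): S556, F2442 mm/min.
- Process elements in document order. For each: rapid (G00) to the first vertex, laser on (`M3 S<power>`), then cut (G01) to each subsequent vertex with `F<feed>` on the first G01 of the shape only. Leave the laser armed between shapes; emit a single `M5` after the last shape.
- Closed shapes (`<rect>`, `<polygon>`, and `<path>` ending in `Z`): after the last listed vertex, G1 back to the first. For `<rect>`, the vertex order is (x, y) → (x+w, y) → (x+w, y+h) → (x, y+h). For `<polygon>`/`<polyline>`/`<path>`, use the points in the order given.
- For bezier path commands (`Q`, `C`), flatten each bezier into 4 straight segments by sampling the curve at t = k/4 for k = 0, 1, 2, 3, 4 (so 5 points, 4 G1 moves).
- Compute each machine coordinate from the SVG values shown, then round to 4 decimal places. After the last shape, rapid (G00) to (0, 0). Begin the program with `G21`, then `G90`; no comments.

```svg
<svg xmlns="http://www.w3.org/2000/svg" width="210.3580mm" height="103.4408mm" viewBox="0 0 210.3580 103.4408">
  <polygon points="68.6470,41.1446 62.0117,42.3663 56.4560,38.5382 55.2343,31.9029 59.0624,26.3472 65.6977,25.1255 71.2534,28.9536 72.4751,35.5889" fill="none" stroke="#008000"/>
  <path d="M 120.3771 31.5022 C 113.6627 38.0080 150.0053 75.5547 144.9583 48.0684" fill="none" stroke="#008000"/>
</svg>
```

G21
G90
G00 X68.6470 Y62.2962
M3 S556
G01 X62.0117 Y61.0745 F2442
G01 X56.4560 Y64.9026
G01 X55.2343 Y71.5379
G01 X59.0624 Y77.0936
G01 X65.6977 Y78.3153
G01 X71.2534 Y74.4872
G01 X72.4751 Y67.8519
G01 X68.6470 Y62.2962
G00 X120.3771 Y71.9386
M3 S556
G01 X122.0950 Y62.7402 F2442
G01 X132.0424 Y50.9085
G01 X142.3025 Y45.4502
G01 X144.9583 Y55.3724
M5
G00 X0.0000 Y0.0000

viewBox `0 0 210.3580 103.4408` with mm width/height → 1 unit = 1 mm. Flip: y_m = 103.4408 − y_svg.

**Shape 1** — `<polygon>` regular polygon, stroke `#008000` → score (S556, F2442). Machine vertices: (68.6470,62.2962) → (62.0117,61.0745) → (56.4560,64.9026) → (55.2343,71.5379) → (59.0624,77.0936) → (65.6977,78.3153) → (71.2534,74.4872) → (72.4751,67.8519) → (68.6470,62.2962). Closed: final G1 returns to the first vertex.

**Shape 2** — `<path>` cubic bezier, stroke `#008000` → score (S556, F2442). Control points (SVG): P0=(120.3771,31.5022), P1=(113.6627,38.0080), P2=(150.0053,75.5547), P3=(144.9583,48.0684); sampled at t=k/4. Machine vertices: (120.3771,71.9386) → (122.0950,62.7402) → (132.0424,50.9085) → (142.3025,45.4502) → (144.9583,55.3724). Open path.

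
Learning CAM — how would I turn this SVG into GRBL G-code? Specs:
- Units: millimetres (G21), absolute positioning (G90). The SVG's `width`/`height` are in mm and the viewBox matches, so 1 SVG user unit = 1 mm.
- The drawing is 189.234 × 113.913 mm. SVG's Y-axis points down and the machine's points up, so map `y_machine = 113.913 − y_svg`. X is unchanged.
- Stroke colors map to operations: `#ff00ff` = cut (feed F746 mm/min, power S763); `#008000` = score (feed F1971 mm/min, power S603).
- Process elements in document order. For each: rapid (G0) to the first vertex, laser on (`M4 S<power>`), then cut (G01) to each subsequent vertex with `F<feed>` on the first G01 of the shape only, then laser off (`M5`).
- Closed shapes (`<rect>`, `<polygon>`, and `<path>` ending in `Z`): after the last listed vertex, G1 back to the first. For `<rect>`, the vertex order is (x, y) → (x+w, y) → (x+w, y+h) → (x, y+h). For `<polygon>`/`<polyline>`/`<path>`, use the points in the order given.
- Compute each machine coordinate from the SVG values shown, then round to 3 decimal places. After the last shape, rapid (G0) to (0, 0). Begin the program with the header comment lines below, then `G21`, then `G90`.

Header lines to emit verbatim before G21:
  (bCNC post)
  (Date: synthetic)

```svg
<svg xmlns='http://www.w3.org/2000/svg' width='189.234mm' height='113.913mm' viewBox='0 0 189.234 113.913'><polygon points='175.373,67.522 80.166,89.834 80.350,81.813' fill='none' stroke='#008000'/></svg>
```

Since the viewBox matches the mm dimensions, user units are millimetres directly. The only transform is the Y-flip y_m = 113.913 − y_svg.

Shape 1 is a closed polygon drawn with `<polygon>`. Its stroke #008000 means score at S603, F1971. After flipping Y the toolpath is (175.373,46.391) → (80.166,24.079) → (80.350,32.100) → (175.373,46.391), returning to the start.

(bCNC post)
(Date: synthetic)
G21
G90
G0 X175.373 Y46.391
M4 S603
G01 X80.166 Y24.079 F1971
G01 X80.350 Y32.100
G01 X175.373 Y46.391
M5
G0 X0.000 Y0.000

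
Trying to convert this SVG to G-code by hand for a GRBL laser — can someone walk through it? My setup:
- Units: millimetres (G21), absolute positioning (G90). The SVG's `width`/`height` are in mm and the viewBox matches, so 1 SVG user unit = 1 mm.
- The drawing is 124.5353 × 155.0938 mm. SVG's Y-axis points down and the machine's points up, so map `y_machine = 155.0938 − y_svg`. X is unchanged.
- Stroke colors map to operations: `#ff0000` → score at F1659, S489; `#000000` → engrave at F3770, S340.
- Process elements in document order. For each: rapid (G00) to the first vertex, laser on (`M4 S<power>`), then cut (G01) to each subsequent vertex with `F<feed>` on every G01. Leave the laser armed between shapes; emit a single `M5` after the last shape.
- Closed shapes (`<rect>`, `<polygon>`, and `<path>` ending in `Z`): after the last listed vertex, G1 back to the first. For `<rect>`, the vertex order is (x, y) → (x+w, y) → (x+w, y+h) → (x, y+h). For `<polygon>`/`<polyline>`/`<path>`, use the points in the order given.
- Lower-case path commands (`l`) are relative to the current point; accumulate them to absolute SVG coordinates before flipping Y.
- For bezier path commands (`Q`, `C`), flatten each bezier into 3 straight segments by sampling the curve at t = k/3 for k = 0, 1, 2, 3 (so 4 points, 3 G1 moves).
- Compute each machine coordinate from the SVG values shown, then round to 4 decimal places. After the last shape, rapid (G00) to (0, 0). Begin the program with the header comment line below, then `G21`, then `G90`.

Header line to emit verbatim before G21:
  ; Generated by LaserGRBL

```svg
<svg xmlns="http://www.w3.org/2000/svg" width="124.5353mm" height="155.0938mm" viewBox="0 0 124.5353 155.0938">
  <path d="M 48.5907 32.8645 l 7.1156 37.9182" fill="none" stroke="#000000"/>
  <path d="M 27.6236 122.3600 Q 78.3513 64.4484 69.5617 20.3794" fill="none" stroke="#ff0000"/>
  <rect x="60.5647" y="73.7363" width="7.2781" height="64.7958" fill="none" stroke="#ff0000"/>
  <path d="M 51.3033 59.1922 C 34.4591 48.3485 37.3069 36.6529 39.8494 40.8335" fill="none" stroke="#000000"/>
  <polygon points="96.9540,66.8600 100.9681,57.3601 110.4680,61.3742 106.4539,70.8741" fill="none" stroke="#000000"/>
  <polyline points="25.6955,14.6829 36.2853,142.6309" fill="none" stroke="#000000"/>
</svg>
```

viewBox `0 0 124.5353 155.0938` with mm width/height → 1 unit = 1 mm. Flip: y_m = 155.0938 − y_svg.

**Shape 1** — `<path>` line segment, stroke `#000000` → engrave (S340, F3770). Machine vertices: (48.5907,122.2293) → (55.7063,84.3111). Open path.

**Shape 2** — `<path>` quadratic bezier, stroke `#ff0000` → score (S489, F1659). Control points (SVG): P0=(27.6236,122.3600), P1=(78.3513,64.4484), P2=(69.5617,20.3794); sampled at t=k/3. Machine vertices: (27.6236,32.7338) → (54.8290,69.8035) → (68.8084,103.7970) → (69.5617,134.7144). Open path.

**Shape 3** — `<rect>` rectangle, stroke `#ff0000` → score (S489, F1659). Machine vertices: (60.5647,81.3575) → (67.8428,81.3575) → (67.8428,16.5617) → (60.5647,16.5617) → (60.5647,81.3575). Closed: final G1 returns to the first vertex.

**Shape 4** — `<path>` cubic bezier, stroke `#000000` → engrave (S340, F3770). Control points (SVG): P0=(51.3033,59.1922), P1=(34.4591,48.3485), P2=(37.3069,36.6529), P3=(39.8494,40.8335); sampled at t=k/3. Machine vertices: (51.3033,95.9016) → (40.2825,106.4097) → (37.9458,113.7684) → (39.8494,114.2603). Open path.

**Shape 5** — `<polygon>` regular polygon, stroke `#000000` → engrave (S340, F3770). Machine vertices: (96.9540,88.2338) → (100.9681,97.7337) → (110.4680,93.7196) → (106.4539,84.2197) → (96.9540,88.2338). Closed: final G1 returns to the first vertex.

**Shape 6** — `<polyline>` line segment, stroke `#000000` → engrave (S340, F3770). Machine vertices: (25.6955,140.4109) → (36.2853,12.4629). Open path.

; Generated by LaserGRBL
G21
G90
G00 X48.5907 Y122.2293
M4 S340
G01 X55.7063 Y84.3111 F3770
G00 X27.6236 Y32.7338
M4 S489
G01 X54.8290 Y69.8035 F1659
G01 X68.8084 Y103.7970 F1659
G01 X69.5617 Y134.7144 F1659
G00 X60.5647 Y81.3575
M4 S489
G01 X67.8428 Y81.3575 F1659
G01 X67.8428 Y16.5617 F1659
G01 X60.5647 Y16.5617 F1659
G01 X60.5647 Y81.3575 F1659
G00 X51.3033 Y95.9016
M4 S340
G01 X40.2825 Y106.4097 F3770
G01 X37.9458 Y113.7684 F3770
G01 X39.8494 Y114.2603 F3770
G00 X96.9540 Y88.2338
M4 S340
G01 X100.9681 Y97.7337 F3770
G01 X110.4680 Y93.7196 F3770
G01 X106.4539 Y84.2197 F3770
G01 X96.9540 Y88.2338 F3770
G00 X25.6955 Y140.4109
M4 S340
G01 X36.2853 Y12.4629 F3770
M5
G00 X0.0000 Y0.0000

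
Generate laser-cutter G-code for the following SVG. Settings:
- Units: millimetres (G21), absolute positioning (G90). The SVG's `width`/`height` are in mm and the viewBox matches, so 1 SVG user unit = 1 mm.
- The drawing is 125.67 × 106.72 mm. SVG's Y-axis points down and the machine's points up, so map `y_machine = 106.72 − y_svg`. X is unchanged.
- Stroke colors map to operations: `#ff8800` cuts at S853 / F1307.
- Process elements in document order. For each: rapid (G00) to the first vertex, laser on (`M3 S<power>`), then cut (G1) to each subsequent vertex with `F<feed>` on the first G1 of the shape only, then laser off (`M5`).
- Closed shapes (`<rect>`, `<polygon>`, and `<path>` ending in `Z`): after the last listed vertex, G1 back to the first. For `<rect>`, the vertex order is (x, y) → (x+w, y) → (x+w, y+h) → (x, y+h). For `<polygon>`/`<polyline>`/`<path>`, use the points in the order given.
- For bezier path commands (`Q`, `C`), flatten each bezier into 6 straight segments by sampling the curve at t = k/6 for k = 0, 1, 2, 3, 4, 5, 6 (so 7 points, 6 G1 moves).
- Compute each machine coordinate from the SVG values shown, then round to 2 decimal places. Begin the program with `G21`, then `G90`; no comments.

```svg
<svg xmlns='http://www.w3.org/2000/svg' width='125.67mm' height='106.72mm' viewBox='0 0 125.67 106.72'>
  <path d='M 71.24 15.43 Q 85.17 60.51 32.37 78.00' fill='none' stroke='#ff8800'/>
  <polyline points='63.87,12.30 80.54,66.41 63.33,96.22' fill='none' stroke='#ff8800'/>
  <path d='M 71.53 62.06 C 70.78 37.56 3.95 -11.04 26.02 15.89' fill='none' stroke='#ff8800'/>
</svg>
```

Since the viewBox matches the mm dimensions, user units are millimetres directly. The only transform is the Y-flip y_m = 106.72 − y_svg.

Shape 1 is a quadratic bezier drawn with `<path>`. Its stroke #ff8800 means cut at S853, F1307. After flipping Y the toolpath is (71.24,91.29) → (74.03,77.03) → (73.11,64.30) → (68.49,53.11) → (60.16,43.45) → (48.12,35.32) → (32.37,28.72).

Shape 2 is a open polyline drawn with `<polyline>`. Its stroke #ff8800 means cut at S853, F1307. After flipping Y the toolpath is (63.87,94.42) → (80.54,40.31) → (63.33,10.50).

Shape 3 is a cubic bezier drawn with `<path>`. Its stroke #ff8800 means cut at S853, F1307. After flipping Y the toolpath is (71.53,44.66) → (66.37,58.46) → (54.49,73.50) → (40.22,87.03) → (27.84,96.27) → (21.68,98.46) → (26.02,90.83).

G21
G90
G00 X71.24 Y91.29
M3 S853
G1 X74.03 Y77.03 F1307
G1 X73.11 Y64.30
G1 X68.49 Y53.11
G1 X60.16 Y43.45
G1 X48.12 Y35.32
G1 X32.37 Y28.72
M5
G00 X63.87 Y94.42
M3 S853
G1 X80.54 Y40.31 F1307
G1 X63.33 Y10.50
M5
G00 X71.53 Y44.66
M3 S853
G1 X66.37 Y58.46 F1307
G1 X54.49 Y73.50
G1 X40.22 Y87.03
G1 X27.84 Y96.27
G1 X21.68 Y98.46
G1 X26.02 Y90.83
M5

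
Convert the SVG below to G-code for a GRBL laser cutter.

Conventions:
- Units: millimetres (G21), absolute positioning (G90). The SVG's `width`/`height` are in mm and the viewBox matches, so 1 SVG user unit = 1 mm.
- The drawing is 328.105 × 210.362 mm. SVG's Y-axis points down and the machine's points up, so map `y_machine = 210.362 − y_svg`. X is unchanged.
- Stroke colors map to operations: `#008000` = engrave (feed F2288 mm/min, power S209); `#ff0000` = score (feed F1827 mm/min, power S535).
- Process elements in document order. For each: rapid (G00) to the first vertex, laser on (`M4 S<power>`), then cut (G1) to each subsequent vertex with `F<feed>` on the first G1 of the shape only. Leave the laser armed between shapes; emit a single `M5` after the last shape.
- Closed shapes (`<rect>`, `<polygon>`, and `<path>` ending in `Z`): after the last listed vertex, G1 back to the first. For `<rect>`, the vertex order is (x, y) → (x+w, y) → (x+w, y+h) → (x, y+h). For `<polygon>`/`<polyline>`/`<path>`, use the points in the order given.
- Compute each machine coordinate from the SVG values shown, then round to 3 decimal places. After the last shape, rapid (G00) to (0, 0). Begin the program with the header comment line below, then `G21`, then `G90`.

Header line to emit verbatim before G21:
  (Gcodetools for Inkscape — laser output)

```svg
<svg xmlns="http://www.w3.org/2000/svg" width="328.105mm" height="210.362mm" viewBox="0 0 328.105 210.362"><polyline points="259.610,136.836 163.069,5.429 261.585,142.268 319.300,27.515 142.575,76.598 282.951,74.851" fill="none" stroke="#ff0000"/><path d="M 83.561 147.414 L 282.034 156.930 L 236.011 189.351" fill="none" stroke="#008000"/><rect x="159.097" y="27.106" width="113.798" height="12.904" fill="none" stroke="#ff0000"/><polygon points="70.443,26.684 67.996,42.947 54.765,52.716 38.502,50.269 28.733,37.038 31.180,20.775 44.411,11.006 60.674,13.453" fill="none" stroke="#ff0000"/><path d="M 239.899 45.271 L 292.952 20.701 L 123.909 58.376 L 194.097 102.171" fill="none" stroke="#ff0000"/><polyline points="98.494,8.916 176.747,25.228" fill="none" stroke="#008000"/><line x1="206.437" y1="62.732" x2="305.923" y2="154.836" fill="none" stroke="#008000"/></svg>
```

(Gcodetools for Inkscape — laser output)
G21
G90
G00 X259.610 Y73.526
M4 S535
G1 X163.069 Y204.933 F1827
G1 X261.585 Y68.094
G1 X319.300 Y182.847
G1 X142.575 Y133.764
G1 X282.951 Y135.511
G00 X83.561 Y62.948
M4 S209
G1 X282.034 Y53.432 F2288
G1 X236.011 Y21.011
G00 X159.097 Y183.256
M4 S535
G1 X272.895 Y183.256 F1827
G1 X272.895 Y170.352
G1 X159.097 Y170.352
G1 X159.097 Y183.256
G00 X70.443 Y183.678
M4 S535
G1 X67.996 Y167.415 F1827
G1 X54.765 Y157.646
G1 X38.502 Y160.093
G1 X28.733 Y173.324
G1 X31.180 Y189.587
G1 X44.411 Y199.356
G1 X60.674 Y196.909
G1 X70.443 Y183.678
G00 X239.899 Y165.091
M4 S535
G1 X292.952 Y189.661 F1827
G1 X123.909 Y151.986
G1 X194.097 Y108.191
G00 X98.494 Y201.446
M4 S209
G1 X176.747 Y185.134 F2288
G00 X206.437 Y147.630
M4 S209
G1 X305.923 Y55.526 F2288
M5
G00 X0.000 Y0.000

1 u = 1 mm; y_m = 210.362 − y.

[1] `<polyline>` open polyline, #ff0000→score S535 F1827: (259.610,73.526) → (163.069,204.933) → (261.585,68.094) → (319.300,182.847) → (142.575,133.764) → (282.951,135.511)

[2] `<path>` open polyline, #008000→engrave S209 F2288: (83.561,62.948) → (282.034,53.432) → (236.011,21.011)

[3] `<rect>` rectangle, #ff0000→score S535 F1827: (159.097,183.256) → (272.895,183.256) → (272.895,170.352) → (159.097,170.352) → (159.097,183.256) (closed)

[4] `<polygon>` regular polygon, #ff0000→score S535 F1827: (70.443,183.678) → (67.996,167.415) → (54.765,157.646) → (38.502,160.093) → (28.733,173.324) → (31.180,189.587) → (44.411,199.356) → (60.674,196.909) → (70.443,183.678) (closed)

[5] `<path>` open polyline, #ff0000→score S535 F1827: (239.899,165.091) → (292.952,189.661) → (123.909,151.986) → (194.097,108.191)

[6] `<polyline>` line segment, #008000→engrave S209 F2288: (98.494,201.446) → (176.747,185.134)

[7] `<line>` line segment, #008000→engrave S209 F2288: (206.437,147.630) → (305.923,55.526)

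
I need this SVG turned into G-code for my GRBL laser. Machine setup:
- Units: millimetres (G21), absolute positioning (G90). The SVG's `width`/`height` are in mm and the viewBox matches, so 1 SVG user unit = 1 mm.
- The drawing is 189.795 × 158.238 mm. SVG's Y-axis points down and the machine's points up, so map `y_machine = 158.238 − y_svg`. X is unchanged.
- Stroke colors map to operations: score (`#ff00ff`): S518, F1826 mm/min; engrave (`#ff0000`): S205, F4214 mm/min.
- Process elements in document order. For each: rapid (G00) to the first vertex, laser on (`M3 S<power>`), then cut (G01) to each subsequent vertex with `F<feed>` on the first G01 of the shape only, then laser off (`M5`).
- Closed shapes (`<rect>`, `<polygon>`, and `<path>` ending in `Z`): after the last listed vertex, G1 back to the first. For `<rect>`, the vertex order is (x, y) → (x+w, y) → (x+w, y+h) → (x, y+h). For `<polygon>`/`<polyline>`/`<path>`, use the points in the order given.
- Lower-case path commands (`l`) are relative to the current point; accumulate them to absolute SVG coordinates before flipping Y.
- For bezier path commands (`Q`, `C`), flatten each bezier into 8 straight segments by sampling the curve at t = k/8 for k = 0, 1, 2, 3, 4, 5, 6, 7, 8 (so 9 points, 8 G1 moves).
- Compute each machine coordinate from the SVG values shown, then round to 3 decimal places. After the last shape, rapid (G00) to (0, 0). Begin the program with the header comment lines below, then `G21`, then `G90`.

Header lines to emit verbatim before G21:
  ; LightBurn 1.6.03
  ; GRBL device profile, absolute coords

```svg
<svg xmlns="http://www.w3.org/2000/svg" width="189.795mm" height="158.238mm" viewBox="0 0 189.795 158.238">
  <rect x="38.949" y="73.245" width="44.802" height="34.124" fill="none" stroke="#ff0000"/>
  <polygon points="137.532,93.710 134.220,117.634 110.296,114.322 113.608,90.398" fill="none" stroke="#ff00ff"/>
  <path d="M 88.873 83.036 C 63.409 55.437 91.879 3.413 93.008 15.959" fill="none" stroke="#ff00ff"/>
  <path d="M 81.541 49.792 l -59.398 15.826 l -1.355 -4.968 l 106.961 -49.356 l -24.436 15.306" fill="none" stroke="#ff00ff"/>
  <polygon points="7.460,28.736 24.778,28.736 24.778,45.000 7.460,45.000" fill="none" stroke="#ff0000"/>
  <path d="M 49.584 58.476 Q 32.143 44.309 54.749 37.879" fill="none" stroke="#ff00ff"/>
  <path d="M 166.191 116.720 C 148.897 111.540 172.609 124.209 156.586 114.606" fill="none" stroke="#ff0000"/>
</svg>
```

; LightBurn 1.6.03
; GRBL device profile, absolute coords
G21
G90
G00 X38.949 Y84.993
M3 S205
G01 X83.751 Y84.993 F4214
G01 X83.751 Y50.869
G01 X38.949 Y50.869
G01 X38.949 Y84.993
M5
G00 X137.532 Y64.528
M3 S518
G01 X134.220 Y40.604 F1826
G01 X110.296 Y43.916
G01 X113.608 Y67.840
G01 X137.532 Y64.528
M5
G00 X88.873 Y75.202
M3 S518
G01 X81.693 Y86.523 F1826
G01 X78.618 Y99.090
G01 X78.693 Y111.862
G01 X80.968 Y123.795
G01 X84.489 Y133.846
G01 X88.305 Y140.972
G01 X91.462 Y144.131
G01 X93.008 Y142.279
M5
G00 X81.541 Y108.446
M3 S518
G01 X22.143 Y92.620 F1826
G01 X20.788 Y97.588
G01 X127.749 Y146.944
G01 X103.313 Y131.638
M5
G00 X7.460 Y129.502
M3 S205
G01 X24.778 Y129.502 F4214
G01 X24.778 Y113.238
G01 X7.460 Y113.238
G01 X7.460 Y129.502
M5
G00 X49.584 Y99.762
M3 S518
G01 X45.849 Y103.183 F1826
G01 X43.366 Y106.362
G01 X42.135 Y109.299
G01 X42.155 Y111.995
G01 X43.426 Y114.448
G01 X45.949 Y116.660
G01 X49.723 Y118.631
G01 X54.749 Y120.359
M5
G00 X166.191 Y41.518
M3 S205
G01 X161.470 Y42.702 F4214
G01 X159.648 Y42.683
G01 X159.777 Y41.931
G01 X160.912 Y40.916
G01 X162.106 Y40.109
G01 X162.415 Y39.979
G01 X160.890 Y40.997
G01 X156.586 Y43.632
M5
G00 X0.000 Y0.000

viewBox `0 0 189.795 158.238` with mm width/height → 1 unit = 1 mm. Flip: y_m = 158.238 − y_svg.

**Shape 1** — `<rect>` rectangle, stroke `#ff0000` → engrave (S205, F4214). Machine vertices: (38.949,84.993) → (83.751,84.993) → (83.751,50.869) → (38.949,50.869) → (38.949,84.993). Closed: final G1 returns to the first vertex.

**Shape 2** — `<polygon>` regular polygon, stroke `#ff00ff` → score (S518, F1826). Machine vertices: (137.532,64.528) → (134.220,40.604) → (110.296,43.916) → (113.608,67.840) → (137.532,64.528). Closed: final G1 returns to the first vertex.

**Shape 3** — `<path>` cubic bezier, stroke `#ff00ff` → score (S518, F1826). Control points (SVG): P0=(88.873,83.036), P1=(63.409,55.437), P2=(91.879,3.413), P3=(93.008,15.959); sampled at t=k/8. Machine vertices: (88.873,75.202) → (81.693,86.523) → (78.618,99.090) → (78.693,111.862) → (80.968,123.795) → (84.489,133.846) → (88.305,140.972) → (91.462,144.131) → (93.008,142.279). Open path.

**Shape 4** — `<path>` open polyline, stroke `#ff00ff` → score (S518, F1826). Machine vertices: (81.541,108.446) → (22.143,92.620) → (20.788,97.588) → (127.749,146.944) → (103.313,131.638). Open path.

**Shape 5** — `<polygon>` rectangle, stroke `#ff0000` → engrave (S205, F4214). Machine vertices: (7.460,129.502) → (24.778,129.502) → (24.778,113.238) → (7.460,113.238) → (7.460,129.502). Closed: final G1 returns to the first vertex.

**Shape 6** — `<path>` quadratic bezier, stroke `#ff00ff` → score (S518, F1826). Control points (SVG): P0=(49.584,58.476), P1=(32.143,44.309), P2=(54.749,37.879); sampled at t=k/8. Machine vertices: (49.584,99.762) → (45.849,103.183) → (43.366,106.362) → (42.135,109.299) → (42.155,111.995) → (43.426,114.448) → (45.949,116.660) → (49.723,118.631) → (54.749,120.359). Open path.

**Shape 7** — `<path>` cubic bezier, stroke `#ff0000` → engrave (S205, F4214). Control points (SVG): P0=(166.191,116.720), P1=(148.897,111.540), P2=(172.609,124.209), P3=(156.586,114.606); sampled at t=k/8. Machine vertices: (166.191,41.518) → (161.470,42.702) → (159.648,42.683) → (159.777,41.931) → (160.912,40.916) → (162.106,40.109) → (162.415,39.979) → (160.890,40.997) → (156.586,43.632). Open path.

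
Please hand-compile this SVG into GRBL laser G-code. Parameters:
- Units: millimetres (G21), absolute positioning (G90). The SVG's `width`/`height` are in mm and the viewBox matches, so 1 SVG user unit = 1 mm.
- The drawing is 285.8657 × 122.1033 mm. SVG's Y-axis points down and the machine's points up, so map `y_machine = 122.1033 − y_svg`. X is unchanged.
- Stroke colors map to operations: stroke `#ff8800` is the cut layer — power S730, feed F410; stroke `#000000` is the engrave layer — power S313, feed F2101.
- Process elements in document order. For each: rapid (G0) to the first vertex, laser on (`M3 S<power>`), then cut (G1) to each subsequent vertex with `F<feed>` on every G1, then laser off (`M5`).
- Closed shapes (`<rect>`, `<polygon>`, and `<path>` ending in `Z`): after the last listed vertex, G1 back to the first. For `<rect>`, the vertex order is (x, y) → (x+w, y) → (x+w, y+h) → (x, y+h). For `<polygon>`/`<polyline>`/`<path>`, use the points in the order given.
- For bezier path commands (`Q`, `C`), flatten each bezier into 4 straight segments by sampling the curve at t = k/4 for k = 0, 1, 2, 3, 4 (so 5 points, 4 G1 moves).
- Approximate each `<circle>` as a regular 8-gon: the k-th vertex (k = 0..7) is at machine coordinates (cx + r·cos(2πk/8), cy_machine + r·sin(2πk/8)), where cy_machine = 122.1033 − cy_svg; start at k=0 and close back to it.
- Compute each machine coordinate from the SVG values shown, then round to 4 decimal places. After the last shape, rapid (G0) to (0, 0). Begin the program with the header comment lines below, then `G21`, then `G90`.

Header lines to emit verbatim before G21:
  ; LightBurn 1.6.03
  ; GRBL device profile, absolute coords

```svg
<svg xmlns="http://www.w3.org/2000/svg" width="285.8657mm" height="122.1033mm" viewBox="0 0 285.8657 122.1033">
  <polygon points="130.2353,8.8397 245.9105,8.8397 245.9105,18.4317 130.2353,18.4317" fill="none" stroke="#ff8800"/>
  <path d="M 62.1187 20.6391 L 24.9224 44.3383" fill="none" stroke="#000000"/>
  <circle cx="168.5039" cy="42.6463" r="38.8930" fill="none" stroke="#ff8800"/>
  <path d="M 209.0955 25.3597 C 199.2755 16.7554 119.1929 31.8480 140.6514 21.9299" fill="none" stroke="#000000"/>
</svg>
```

Since the viewBox matches the mm dimensions, user units are millimetres directly. The only transform is the Y-flip y_m = 122.1033 − y_svg.

Shape 1 is a rectangle drawn with `<polygon>`. Its stroke #ff8800 means cut at S730, F410. After flipping Y the toolpath is (130.2353,113.2636) → (245.9105,113.2636) → (245.9105,103.6716) → (130.2353,103.6716) → (130.2353,113.2636), returning to the start.

Shape 2 is a line segment drawn with `<path>`. Its stroke #000000 means engrave at S313, F2101. After flipping Y the toolpath is (62.1187,101.4642) → (24.9224,77.7650).

Shape 3 is a circle drawn with `<circle>`. Its stroke #ff8800 means cut at S730, F410. After flipping Y the toolpath is (207.3969,79.4570) → (196.0054,106.9585) → (168.5039,118.3500) → (141.0024,106.9585) → (129.6109,79.4570) → (141.0024,51.9555) → (168.5039,40.5640) → (196.0054,51.9555) → (207.3969,79.4570), returning to the start.

Shape 4 is a cubic bezier drawn with `<path>`. Its stroke #000000 means engrave at S313, F2101. After flipping Y the toolpath is (209.0955,96.7436) → (191.2407,99.5147) → (163.1440,97.9658) → (140.9120,96.6633) → (140.6514,100.1734).

; LightBurn 1.6.03
; GRBL device profile, absolute coords
G21
G90
G0 X130.2353 Y113.2636
M3 S730
G1 X245.9105 Y113.2636 F410
G1 X245.9105 Y103.6716 F410
G1 X130.2353 Y103.6716 F410
G1 X130.2353 Y113.2636 F410
M5
G0 X62.1187 Y101.4642
M3 S313
G1 X24.9224 Y77.7650 F2101
M5
G0 X207.3969 Y79.4570
M3 S730
G1 X196.0054 Y106.9585 F410
G1 X168.5039 Y118.3500 F410
G1 X141.0024 Y106.9585 F410
G1 X129.6109 Y79.4570 F410
G1 X141.0024 Y51.9555 F410
G1 X168.5039 Y40.5640 F410
G1 X196.0054 Y51.9555 F410
G1 X207.3969 Y79.4570 F410
M5
G0 X209.0955 Y96.7436
M3 S313
G1 X191.2407 Y99.5147 F2101
G1 X163.1440 Y97.9658 F2101
G1 X140.9120 Y96.6633 F2101
G1 X140.6514 Y100.1734 F2101
M5
G0 X0.0000 Y0.0000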